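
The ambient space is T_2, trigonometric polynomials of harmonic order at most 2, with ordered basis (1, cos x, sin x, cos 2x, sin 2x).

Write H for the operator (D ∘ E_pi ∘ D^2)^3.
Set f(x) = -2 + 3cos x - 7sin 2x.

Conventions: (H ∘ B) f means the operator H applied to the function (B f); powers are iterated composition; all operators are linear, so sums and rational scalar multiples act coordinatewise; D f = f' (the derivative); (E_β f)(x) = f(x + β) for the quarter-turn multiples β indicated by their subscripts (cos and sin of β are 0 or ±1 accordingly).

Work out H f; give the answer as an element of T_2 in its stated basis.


the image equals g(x) = 3sin x - 3584cos 2x

D f = -3sin x - 14cos 2x
D D f = -3cos x + 28sin 2x
E_pi D^2 f = 3cos x + 28sin 2x
D E_pi D^2 f = -3sin x + 56cos 2x
D (D ∘ E_pi ∘ D^2) f = -3cos x - 112sin 2x
D D (D ∘ E_pi ∘ D^2) f = 3sin x - 224cos 2x
E_pi D^2 (D ∘ E_pi ∘ D^2) f = -3sin x - 224cos 2x
D E_pi D^2 (D ∘ E_pi ∘ D^2) f = -3cos x + 448sin 2x
D (D ∘ E_pi ∘ D^2) (D ∘ E_pi ∘ D^2) f = 3sin x + 896cos 2x
D D (D ∘ E_pi ∘ D^2) (D ∘ E_pi ∘ D^2) f = 3cos x - 1792sin 2x
E_pi D^2 (D ∘ E_pi ∘ D^2) (D ∘ E_pi ∘ D^2) f = -3cos x - 1792sin 2x
D E_pi D^2 (D ∘ E_pi ∘ D^2) (D ∘ E_pi ∘ D^2) f = 3sin x - 3584cos 2x


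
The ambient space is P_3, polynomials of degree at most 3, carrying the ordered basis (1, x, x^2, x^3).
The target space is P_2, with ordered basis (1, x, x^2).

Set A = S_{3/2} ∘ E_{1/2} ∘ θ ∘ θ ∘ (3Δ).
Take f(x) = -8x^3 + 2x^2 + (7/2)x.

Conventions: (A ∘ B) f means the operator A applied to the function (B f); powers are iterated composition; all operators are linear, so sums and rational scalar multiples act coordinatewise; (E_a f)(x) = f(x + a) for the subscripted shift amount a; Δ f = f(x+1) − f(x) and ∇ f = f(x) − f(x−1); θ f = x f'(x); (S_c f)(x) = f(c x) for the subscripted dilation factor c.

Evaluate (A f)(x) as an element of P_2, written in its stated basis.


the image equals g(x) = -648x^2 - 522x - 102

Δ f = -24x^2 - 20x - 5/2
(3Δ) f = -72x^2 - 60x - 15/2
θ (3Δ) f = -144x^2 - 60x
θ θ (3Δ) f = -288x^2 - 60x
E_{1/2} θ θ (3Δ) f = -288x^2 - 348x - 102
S_{3/2} (E_{1/2} ∘ θ ∘ θ) (3Δ) f = -648x^2 - 522x - 102


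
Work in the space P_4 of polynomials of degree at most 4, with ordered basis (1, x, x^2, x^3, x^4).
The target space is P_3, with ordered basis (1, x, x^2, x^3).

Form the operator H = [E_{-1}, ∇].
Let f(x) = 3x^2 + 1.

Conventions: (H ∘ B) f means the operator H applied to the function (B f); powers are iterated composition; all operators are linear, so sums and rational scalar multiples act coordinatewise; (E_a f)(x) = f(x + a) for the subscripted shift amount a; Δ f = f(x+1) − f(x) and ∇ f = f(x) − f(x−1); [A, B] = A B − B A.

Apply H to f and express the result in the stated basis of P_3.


the result is g(x) = 0

∇ f = 6x - 3
E_{-1} ∇ f = 6x - 9
E_{-1} f = 3x^2 - 6x + 4
∇ E_{-1} f = 6x - 9
[E_{-1}, ∇] f = 0


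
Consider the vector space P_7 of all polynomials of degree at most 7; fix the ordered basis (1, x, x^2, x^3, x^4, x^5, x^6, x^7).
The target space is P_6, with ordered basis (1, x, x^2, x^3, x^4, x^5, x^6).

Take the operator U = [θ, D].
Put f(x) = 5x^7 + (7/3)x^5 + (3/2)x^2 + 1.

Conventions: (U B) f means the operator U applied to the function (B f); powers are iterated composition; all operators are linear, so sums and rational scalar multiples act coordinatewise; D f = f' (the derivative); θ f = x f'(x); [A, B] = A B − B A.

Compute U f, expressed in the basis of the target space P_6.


g(x) = -35x^6 - (35/3)x^4 - 3x

D f = 35x^6 + (35/3)x^4 + 3x
θ D f = 210x^6 + (140/3)x^4 + 3x
θ f = 35x^7 + (35/3)x^5 + 3x^2
D θ f = 245x^6 + (175/3)x^4 + 6x
[θ, D] f = -35x^6 - (35/3)x^4 - 3x


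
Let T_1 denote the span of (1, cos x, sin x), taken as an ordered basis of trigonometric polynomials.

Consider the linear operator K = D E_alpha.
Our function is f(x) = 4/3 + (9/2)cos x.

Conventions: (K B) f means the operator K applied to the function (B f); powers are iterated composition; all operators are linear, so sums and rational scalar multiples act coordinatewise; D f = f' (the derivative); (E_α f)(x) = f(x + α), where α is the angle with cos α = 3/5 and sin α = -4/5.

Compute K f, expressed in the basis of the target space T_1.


the result is g(x) = (18/5)cos x - (27/10)sin x

E_alpha f = 4/3 + (27/10)cos x + (18/5)sin x
D E_alpha f = (18/5)cos x - (27/10)sin x


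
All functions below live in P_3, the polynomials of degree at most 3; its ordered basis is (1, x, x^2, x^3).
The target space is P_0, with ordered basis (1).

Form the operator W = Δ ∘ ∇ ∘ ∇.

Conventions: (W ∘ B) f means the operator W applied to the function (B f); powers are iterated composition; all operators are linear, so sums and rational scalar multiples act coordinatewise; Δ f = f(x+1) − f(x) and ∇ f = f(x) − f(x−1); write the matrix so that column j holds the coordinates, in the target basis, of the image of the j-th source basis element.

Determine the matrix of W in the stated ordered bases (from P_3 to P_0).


the matrix is [[0, 0, 0, 6]] (rows listed top to bottom)

image of 1: 0
image of x: 0
image of x^2: 0
image of x^3: 6
each image's coordinates form column j of the matrix


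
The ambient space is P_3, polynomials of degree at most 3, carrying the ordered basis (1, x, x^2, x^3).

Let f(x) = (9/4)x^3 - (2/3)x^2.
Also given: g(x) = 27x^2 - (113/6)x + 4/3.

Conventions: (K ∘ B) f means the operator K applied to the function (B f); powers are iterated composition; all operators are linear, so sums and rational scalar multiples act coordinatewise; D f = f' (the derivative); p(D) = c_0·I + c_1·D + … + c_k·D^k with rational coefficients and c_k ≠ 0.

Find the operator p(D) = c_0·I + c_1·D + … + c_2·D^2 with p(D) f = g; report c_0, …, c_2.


D^0 f = (9/4)x^3 - (2/3)x^2
D^1 f = (27/4)x^2 - (4/3)x
D^2 f = (27/2)x - 4/3
matching coefficients of g against c_0 f + c_1 Df + … from the top degree down determines the c_i
solution: c_0 = 0, c_1 = 4, c_2 = -1

p(D) = 4·D − D^2, i.e. c_0 = 0, c_1 = 4, c_2 = -1


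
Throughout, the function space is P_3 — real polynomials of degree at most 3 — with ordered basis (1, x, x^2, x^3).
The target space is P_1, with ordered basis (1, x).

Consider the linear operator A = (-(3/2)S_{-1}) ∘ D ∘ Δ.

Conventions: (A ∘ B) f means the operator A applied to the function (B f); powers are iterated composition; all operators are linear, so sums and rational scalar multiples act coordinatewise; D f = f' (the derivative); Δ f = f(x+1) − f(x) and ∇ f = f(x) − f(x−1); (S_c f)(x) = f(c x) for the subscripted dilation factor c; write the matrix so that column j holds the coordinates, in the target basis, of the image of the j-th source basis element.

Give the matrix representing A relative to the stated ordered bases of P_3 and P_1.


image of 1: 0
image of x: 0
image of x^2: -3
image of x^3: 9x - 9/2
each image's coordinates form column j of the matrix

the matrix is [[0, 0, -3, -9/2]; [0, 0, 0, 9]] (rows listed top to bottom)


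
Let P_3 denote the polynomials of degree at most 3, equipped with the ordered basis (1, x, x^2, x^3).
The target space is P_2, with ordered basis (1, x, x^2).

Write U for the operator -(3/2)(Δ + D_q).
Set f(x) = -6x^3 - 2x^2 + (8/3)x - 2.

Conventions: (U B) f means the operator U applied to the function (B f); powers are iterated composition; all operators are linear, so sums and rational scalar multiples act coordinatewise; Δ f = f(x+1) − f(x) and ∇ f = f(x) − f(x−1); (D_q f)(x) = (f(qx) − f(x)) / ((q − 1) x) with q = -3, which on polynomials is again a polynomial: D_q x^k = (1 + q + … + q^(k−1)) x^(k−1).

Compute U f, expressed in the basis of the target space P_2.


Δ f = -18x^2 - 22x - 16/3
D_q f = -42x^2 + 4x + 8/3
(Δ + D_q) f = -60x^2 - 18x - 8/3
(-(3/2)(Δ + D_q)) f = 90x^2 + 27x + 4

the image equals g(x) = 90x^2 + 27x + 4


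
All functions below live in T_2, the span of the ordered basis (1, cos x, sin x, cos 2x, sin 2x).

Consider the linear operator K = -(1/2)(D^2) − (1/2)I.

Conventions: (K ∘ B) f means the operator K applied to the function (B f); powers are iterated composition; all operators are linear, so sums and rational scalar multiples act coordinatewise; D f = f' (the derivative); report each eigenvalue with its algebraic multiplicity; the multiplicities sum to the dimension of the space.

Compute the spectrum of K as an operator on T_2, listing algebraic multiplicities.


image of 1: -1/2
image of cos x: 0
image of sin x: 0
image of cos 2x: (3/2)cos 2x
image of sin 2x: (3/2)sin 2x
the matrix is diagonal; its diagonal is (-1/2, 0, 0, 3/2, 3/2)
for a triangular matrix the eigenvalues are the diagonal entries, with algebraic multiplicity their repetition count

λ = -1/2 (multiplicity 1), λ = 0 (multiplicity 2), λ = 3/2 (multiplicity 2)


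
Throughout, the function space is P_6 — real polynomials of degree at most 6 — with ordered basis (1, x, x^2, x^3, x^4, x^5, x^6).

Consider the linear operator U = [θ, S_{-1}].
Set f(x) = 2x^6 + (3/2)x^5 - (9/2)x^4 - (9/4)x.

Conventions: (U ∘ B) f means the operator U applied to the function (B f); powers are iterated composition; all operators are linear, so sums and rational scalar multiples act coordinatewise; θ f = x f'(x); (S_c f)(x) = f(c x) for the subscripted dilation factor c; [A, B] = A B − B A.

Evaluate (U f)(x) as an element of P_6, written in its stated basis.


S_{-1} f = 2x^6 - (3/2)x^5 - (9/2)x^4 + (9/4)x
θ S_{-1} f = 12x^6 - (15/2)x^5 - 18x^4 + (9/4)x
θ f = 12x^6 + (15/2)x^5 - 18x^4 - (9/4)x
S_{-1} θ f = 12x^6 - (15/2)x^5 - 18x^4 + (9/4)x
[θ, S_{-1}] f = 0

g(x) = 0


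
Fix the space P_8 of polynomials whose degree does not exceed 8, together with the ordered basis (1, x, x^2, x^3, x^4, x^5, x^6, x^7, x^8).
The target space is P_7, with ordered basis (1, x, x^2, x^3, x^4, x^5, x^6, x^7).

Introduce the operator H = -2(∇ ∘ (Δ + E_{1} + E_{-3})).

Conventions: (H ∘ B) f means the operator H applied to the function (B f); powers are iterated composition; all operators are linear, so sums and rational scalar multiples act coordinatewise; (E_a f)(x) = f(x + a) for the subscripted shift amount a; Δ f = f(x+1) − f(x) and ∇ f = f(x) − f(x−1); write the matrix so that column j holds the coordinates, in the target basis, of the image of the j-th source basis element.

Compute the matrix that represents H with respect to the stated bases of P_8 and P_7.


the matrix is [[0, -4, 8, -76, 344, -1564, 6728, -28396, 117944]; [0, 0, -8, 24, -304, 1720, -9384, 47096, -227168]; [0, 0, 0, -12, 48, -760, 5160, -32844, 188384]; [0, 0, 0, 0, -16, 80, -1520, 12040, -87584]; [0, 0, 0, 0, 0, -20, 120, -2660, 24080]; [0, 0, 0, 0, 0, 0, -24, 168, -4256]; [0, 0, 0, 0, 0, 0, 0, -28, 224]; [0, 0, 0, 0, 0, 0, 0, 0, -32]] (rows listed top to bottom)

image of 1: 0
image of x: -4
image of x^2: -8x + 8
image of x^3: -12x^2 + 24x - 76
image of x^4: -16x^3 + 48x^2 - 304x + 344
image of x^5: -20x^4 + 80x^3 - 760x^2 + 1720x - 1564
image of x^6: -24x^5 + 120x^4 - 1520x^3 + 5160x^2 - 9384x + 6728
image of x^7: -28x^6 + 168x^5 - 2660x^4 + 12040x^3 - 32844x^2 + 47096x - 28396
image of x^8: -32x^7 + 224x^6 - 4256x^5 + 24080x^4 - 87584x^3 + 188384x^2 - 227168x + 117944
each image's coordinates form column j of the matrix


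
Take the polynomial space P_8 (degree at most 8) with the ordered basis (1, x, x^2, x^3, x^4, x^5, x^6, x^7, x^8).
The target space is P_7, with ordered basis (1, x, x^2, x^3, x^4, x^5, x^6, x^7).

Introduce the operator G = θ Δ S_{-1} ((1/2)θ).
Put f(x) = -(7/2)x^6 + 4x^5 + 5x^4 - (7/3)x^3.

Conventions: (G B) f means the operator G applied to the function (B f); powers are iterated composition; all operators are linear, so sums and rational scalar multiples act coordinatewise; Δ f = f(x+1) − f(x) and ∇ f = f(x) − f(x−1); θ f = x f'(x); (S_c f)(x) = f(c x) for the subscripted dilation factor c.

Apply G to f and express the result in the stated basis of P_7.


θ f = -21x^6 + 20x^5 + 20x^4 - 7x^3
((1/2)θ) f = -(21/2)x^6 + 10x^5 + 10x^4 - (7/2)x^3
S_{-1} ((1/2)θ) f = -(21/2)x^6 - 10x^5 + 10x^4 + (7/2)x^3
Δ S_{-1} ((1/2)θ) f = -63x^5 - (415/2)x^4 - 270x^3 - 187x^2 - (125/2)x - 7
θ (Δ S_{-1}) ((1/2)θ) f = -315x^5 - 830x^4 - 810x^3 - 374x^2 - (125/2)x

the image equals g(x) = -315x^5 - 830x^4 - 810x^3 - 374x^2 - (125/2)x


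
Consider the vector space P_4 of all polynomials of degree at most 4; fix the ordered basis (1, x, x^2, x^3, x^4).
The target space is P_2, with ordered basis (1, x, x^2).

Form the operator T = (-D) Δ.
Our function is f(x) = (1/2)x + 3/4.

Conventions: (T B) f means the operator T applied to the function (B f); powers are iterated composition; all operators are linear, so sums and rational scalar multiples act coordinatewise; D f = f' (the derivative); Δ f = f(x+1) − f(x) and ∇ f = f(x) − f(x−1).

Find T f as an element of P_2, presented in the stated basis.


Δ f = 1/2
D Δ f = 0
(-D) Δ f = 0

the image equals g(x) = 0


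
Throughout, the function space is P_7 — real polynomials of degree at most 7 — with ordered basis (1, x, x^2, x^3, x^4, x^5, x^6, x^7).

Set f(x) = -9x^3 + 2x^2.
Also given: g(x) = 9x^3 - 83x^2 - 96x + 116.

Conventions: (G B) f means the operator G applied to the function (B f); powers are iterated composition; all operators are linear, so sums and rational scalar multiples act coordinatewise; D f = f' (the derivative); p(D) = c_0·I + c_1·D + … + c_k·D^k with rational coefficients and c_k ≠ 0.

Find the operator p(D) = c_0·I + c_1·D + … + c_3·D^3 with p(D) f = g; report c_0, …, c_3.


p(D) = -I + 3·D + 2·D^2 − 2·D^3, i.e. c_0 = -1, c_1 = 3, c_2 = 2, c_3 = -2

D^0 f = -9x^3 + 2x^2
D^1 f = -27x^2 + 4x
D^2 f = -54x + 4
D^3 f = -54
matching coefficients of g against c_0 f + c_1 Df + … from the top degree down determines the c_i
solution: c_0 = -1, c_1 = 3, c_2 = 2, c_3 = -2


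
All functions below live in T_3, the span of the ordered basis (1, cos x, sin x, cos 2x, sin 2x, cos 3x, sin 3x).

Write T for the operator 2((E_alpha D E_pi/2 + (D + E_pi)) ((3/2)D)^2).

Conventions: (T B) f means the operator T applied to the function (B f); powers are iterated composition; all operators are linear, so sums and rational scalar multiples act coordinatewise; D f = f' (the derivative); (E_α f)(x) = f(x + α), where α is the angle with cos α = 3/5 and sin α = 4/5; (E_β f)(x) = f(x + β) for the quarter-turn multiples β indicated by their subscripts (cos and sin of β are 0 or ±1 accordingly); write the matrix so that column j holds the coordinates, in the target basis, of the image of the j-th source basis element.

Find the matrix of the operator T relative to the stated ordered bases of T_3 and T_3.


the matrix is [[0, 0, 0, 0, 0, 0, 0]; [0, 36/5, -9/10, 0, 0, 0, 0]; [0, 9/10, 36/5, 0, 0, 0, 0]; [0, 0, 0, -1314/25, -1152/25, 0, 0]; [0, 0, 0, 1152/25, -1314/25, 0, 0]; [0, 0, 0, 0, 0, 19278/125, -41067/250]; [0, 0, 0, 0, 0, 41067/250, 19278/125]] (rows listed top to bottom)

image of 1: 0
image of cos x: (36/5)cos x + (9/10)sin x
image of sin x: -(9/10)cos x + (36/5)sin x
image of cos 2x: -(1314/25)cos 2x + (1152/25)sin 2x
image of sin 2x: -(1152/25)cos 2x - (1314/25)sin 2x
image of cos 3x: (19278/125)cos 3x + (41067/250)sin 3x
image of sin 3x: -(41067/250)cos 3x + (19278/125)sin 3x
each image's coordinates form column j of the matrix


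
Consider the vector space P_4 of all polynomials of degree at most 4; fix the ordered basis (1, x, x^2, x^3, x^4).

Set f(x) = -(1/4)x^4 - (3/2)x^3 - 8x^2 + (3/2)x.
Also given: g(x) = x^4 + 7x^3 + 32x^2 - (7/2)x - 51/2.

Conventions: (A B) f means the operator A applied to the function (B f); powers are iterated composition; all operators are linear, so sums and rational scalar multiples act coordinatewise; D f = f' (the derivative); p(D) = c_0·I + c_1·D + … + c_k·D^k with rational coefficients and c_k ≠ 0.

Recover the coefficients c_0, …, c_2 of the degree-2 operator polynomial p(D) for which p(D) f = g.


p(D) = -4·I − D + (3/2)·D^2, i.e. c_0 = -4, c_1 = -1, c_2 = 3/2

D^0 f = -(1/4)x^4 - (3/2)x^3 - 8x^2 + (3/2)x
D^1 f = -x^3 - (9/2)x^2 - 16x + 3/2
D^2 f = -3x^2 - 9x - 16
matching coefficients of g against c_0 f + c_1 Df + … from the top degree down determines the c_i
solution: c_0 = -4, c_1 = -1, c_2 = 3/2


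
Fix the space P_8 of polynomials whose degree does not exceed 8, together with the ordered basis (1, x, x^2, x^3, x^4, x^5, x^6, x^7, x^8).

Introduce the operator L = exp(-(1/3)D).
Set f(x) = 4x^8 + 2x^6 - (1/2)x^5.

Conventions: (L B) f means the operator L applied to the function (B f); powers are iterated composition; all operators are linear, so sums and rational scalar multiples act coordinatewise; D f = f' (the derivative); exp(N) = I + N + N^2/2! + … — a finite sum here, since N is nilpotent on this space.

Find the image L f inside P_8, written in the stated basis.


the result is g(x) = 4x^8 - (32/3)x^7 + (130/9)x^6 - (691/54)x^5 + (1235/162)x^4 - (719/243)x^3 + (517/729)x^2 - (415/4374)x + 71/13122

order-1 term: -(32/3)x^7 - 4x^5 + (5/6)x^4
order-2 term: (112/9)x^6 + (10/3)x^4 - (5/9)x^3
order-3 term: -(224/27)x^5 - (40/27)x^3 + (5/27)x^2
order-4 term: (280/81)x^4 + (10/27)x^2 - (5/162)x
order-5 term: -(224/243)x^3 - (4/81)x + 1/486
order-6 term: (112/729)x^2 + 2/729
order-7 term: -(32/2187)x
order-8 term: 4/6561
the series for exp(-(1/3)D) f terminates at order 8
exp(-(1/3)D) f = 4x^8 - (32/3)x^7 + (130/9)x^6 - (691/54)x^5 + (1235/162)x^4 - (719/243)x^3 + (517/729)x^2 - (415/4374)x + 71/13122


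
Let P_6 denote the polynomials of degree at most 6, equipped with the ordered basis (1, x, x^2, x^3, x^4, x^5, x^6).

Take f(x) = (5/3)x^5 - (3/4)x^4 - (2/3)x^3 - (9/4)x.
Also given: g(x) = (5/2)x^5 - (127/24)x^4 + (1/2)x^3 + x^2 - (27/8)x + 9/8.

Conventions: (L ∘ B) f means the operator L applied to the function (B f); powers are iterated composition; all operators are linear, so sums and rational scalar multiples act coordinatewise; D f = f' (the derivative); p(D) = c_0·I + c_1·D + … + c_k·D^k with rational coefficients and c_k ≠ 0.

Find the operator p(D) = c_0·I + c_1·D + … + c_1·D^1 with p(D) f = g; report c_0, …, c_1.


c_0 = 3/2, c_1 = -1/2

D^0 f = (5/3)x^5 - (3/4)x^4 - (2/3)x^3 - (9/4)x
D^1 f = (25/3)x^4 - 3x^3 - 2x^2 - 9/4
matching coefficients of g against c_0 f + c_1 Df + … from the top degree down determines the c_i
solution: c_0 = 3/2, c_1 = -1/2


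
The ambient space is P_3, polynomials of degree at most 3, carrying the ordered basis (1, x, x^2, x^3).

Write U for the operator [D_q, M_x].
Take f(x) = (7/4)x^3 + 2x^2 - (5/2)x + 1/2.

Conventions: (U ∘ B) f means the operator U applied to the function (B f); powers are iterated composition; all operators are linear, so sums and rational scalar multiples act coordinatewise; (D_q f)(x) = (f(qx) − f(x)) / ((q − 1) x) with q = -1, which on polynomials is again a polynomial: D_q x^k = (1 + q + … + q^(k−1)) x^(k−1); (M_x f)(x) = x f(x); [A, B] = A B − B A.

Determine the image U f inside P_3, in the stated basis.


M_x f = (7/4)x^4 + 2x^3 - (5/2)x^2 + (1/2)x
D_q M_x f = 2x^2 + 1/2
D_q f = (7/4)x^2 - 5/2
M_x D_q f = (7/4)x^3 - (5/2)x
[D_q, M_x] f = -(7/4)x^3 + 2x^2 + (5/2)x + 1/2

the result is g(x) = -(7/4)x^3 + 2x^2 + (5/2)x + 1/2


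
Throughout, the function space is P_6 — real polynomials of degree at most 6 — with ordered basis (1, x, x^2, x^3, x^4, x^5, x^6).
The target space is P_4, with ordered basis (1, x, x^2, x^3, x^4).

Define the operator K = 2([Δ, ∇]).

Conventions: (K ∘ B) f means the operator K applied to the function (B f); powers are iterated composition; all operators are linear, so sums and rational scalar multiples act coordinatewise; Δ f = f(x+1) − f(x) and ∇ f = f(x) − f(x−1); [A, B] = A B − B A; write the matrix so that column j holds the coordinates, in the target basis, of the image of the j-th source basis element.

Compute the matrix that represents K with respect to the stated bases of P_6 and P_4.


the matrix is [[0, 0, 0, 0, 0, 0, 0]; [0, 0, 0, 0, 0, 0, 0]; [0, 0, 0, 0, 0, 0, 0]; [0, 0, 0, 0, 0, 0, 0]; [0, 0, 0, 0, 0, 0, 0]] (rows listed top to bottom)

image of 1: 0
image of x: 0
image of x^2: 0
image of x^3: 0
image of x^4: 0
image of x^5: 0
image of x^6: 0
each image's coordinates form column j of the matrix


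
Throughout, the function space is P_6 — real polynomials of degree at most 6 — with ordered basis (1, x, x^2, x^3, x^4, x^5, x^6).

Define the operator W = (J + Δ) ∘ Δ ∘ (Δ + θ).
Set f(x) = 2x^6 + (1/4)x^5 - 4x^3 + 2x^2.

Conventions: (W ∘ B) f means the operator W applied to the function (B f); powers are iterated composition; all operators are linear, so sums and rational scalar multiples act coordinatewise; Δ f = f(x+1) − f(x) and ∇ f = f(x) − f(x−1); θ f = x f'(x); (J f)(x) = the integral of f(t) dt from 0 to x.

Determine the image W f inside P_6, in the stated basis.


the image equals g(x) = 12x^6 + (197/4)x^5 + (3875/8)x^4 + (11413/6)x^3 + (31135/8)x^2 + (16549/4)x + 1811

Δ f = 12x^5 + (125/4)x^4 + (85/2)x^3 + (41/2)x^2 + (21/4)x + 1/4
θ f = 12x^6 + (5/4)x^5 - 12x^3 + 4x^2
(Δ + θ) f = 12x^6 + (53/4)x^5 + (125/4)x^4 + (61/2)x^3 + (49/2)x^2 + (21/4)x + 1/4
Δ (Δ + θ) f = 72x^5 + (985/4)x^4 + (995/2)x^3 + (1183/2)x^2 + (1615/4)x + 467/4
J (Δ ∘ (Δ + θ)) f = 12x^6 + (197/4)x^5 + (995/8)x^4 + (1183/6)x^3 + (1615/8)x^2 + (467/4)x
Δ (Δ ∘ (Δ + θ)) f = 360x^4 + 1705x^3 + 3690x^2 + (8041/2)x + 1811
(J + Δ) (Δ ∘ (Δ + θ)) f = 12x^6 + (197/4)x^5 + (3875/8)x^4 + (11413/6)x^3 + (31135/8)x^2 + (16549/4)x + 1811


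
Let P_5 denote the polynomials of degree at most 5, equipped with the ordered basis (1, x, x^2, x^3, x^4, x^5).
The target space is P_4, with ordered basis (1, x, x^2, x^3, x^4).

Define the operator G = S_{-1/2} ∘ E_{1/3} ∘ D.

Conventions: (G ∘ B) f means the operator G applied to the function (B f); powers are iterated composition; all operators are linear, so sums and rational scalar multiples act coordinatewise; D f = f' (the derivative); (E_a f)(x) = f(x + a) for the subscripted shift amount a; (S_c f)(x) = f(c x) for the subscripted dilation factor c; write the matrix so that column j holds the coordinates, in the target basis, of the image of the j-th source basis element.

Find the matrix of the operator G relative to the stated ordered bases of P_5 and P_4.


the matrix is [[0, 1, 2/3, 1/3, 4/27, 5/81]; [0, 0, -1, -1, -2/3, -10/27]; [0, 0, 0, 3/4, 1, 5/6]; [0, 0, 0, 0, -1/2, -5/6]; [0, 0, 0, 0, 0, 5/16]] (rows listed top to bottom)

image of 1: 0
image of x: 1
image of x^2: -x + 2/3
image of x^3: (3/4)x^2 - x + 1/3
image of x^4: -(1/2)x^3 + x^2 - (2/3)x + 4/27
image of x^5: (5/16)x^4 - (5/6)x^3 + (5/6)x^2 - (10/27)x + 5/81
each image's coordinates form column j of the matrix


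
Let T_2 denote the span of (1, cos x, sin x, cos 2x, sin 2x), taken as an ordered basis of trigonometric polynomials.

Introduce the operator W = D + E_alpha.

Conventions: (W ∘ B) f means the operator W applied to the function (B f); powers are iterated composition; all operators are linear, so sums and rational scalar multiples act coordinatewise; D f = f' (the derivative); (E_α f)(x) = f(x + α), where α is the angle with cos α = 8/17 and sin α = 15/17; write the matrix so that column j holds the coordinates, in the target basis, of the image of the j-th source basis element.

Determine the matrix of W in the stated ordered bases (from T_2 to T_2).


image of 1: 1
image of cos x: (8/17)cos x - (32/17)sin x
image of sin x: (32/17)cos x + (8/17)sin x
image of cos 2x: -(161/289)cos 2x - (818/289)sin 2x
image of sin 2x: (818/289)cos 2x - (161/289)sin 2x
each image's coordinates form column j of the matrix

the matrix is [[1, 0, 0, 0, 0]; [0, 8/17, 32/17, 0, 0]; [0, -32/17, 8/17, 0, 0]; [0, 0, 0, -161/289, 818/289]; [0, 0, 0, -818/289, -161/289]] (rows listed top to bottom)


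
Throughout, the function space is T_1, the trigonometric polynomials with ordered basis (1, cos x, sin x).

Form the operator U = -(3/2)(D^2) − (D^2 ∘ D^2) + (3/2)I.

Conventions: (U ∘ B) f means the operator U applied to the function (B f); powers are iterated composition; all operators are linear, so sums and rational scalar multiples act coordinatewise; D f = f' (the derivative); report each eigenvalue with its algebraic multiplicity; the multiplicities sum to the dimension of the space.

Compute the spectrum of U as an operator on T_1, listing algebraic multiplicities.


image of 1: 3/2
image of cos x: 2cos x
image of sin x: 2sin x
the matrix is diagonal; its diagonal is (3/2, 2, 2)
for a triangular matrix the eigenvalues are the diagonal entries, with algebraic multiplicity their repetition count

λ = 3/2 (multiplicity 1), λ = 2 (multiplicity 2)


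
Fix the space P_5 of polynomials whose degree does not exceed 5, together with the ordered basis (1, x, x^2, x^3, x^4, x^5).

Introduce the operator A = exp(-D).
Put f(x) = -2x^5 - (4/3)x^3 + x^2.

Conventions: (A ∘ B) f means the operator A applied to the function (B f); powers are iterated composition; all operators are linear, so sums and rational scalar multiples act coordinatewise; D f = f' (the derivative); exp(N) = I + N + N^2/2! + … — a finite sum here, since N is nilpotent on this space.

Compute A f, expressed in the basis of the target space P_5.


order-1 term: 10x^4 + 4x^2 - 2x
order-2 term: -20x^3 - 4x + 1
order-3 term: 20x^2 + 4/3
order-4 term: -10x
order-5 term: 2
the series for exp(-D) f terminates at order 5
exp(-D) f = -2x^5 + 10x^4 - (64/3)x^3 + 25x^2 - 16x + 13/3

the image equals g(x) = -2x^5 + 10x^4 - (64/3)x^3 + 25x^2 - 16x + 13/3


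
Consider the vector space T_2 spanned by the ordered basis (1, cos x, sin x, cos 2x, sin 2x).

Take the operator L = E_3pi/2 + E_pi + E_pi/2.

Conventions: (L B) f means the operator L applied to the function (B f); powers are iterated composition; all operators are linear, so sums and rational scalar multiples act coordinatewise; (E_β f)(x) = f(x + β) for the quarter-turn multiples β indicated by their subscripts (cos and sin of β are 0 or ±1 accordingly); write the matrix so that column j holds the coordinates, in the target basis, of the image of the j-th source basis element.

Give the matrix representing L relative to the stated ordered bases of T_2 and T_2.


image of 1: 3
image of cos x: -cos x
image of sin x: -sin x
image of cos 2x: -cos 2x
image of sin 2x: -sin 2x
each image's coordinates form column j of the matrix

the matrix is [[3, 0, 0, 0, 0]; [0, -1, 0, 0, 0]; [0, 0, -1, 0, 0]; [0, 0, 0, -1, 0]; [0, 0, 0, 0, -1]] (rows listed top to bottom)


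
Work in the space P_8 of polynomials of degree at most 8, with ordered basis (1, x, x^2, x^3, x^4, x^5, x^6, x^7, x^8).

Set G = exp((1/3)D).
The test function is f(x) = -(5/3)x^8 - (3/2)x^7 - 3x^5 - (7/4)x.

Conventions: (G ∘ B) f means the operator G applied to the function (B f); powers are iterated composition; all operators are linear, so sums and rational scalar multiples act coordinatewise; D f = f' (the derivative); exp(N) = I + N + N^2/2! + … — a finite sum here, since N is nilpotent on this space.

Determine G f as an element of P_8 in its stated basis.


the image equals g(x) = -(5/3)x^8 - (107/18)x^7 - (469/54)x^6 - (1613/162)x^5 - (4075/486)x^4 - (6365/1458)x^3 - (5707/4374)x^2 - (51325/26244)x - 46973/78732

order-1 term: -(40/9)x^7 - (7/2)x^6 - 5x^4 - 7/12
order-2 term: -(140/27)x^6 - (7/2)x^5 - (10/3)x^3
order-3 term: -(280/81)x^5 - (35/18)x^4 - (10/9)x^2
order-4 term: -(350/243)x^4 - (35/54)x^3 - (5/27)x
order-5 term: -(280/729)x^3 - (7/54)x^2 - 1/81
order-6 term: -(140/2187)x^2 - (7/486)x
order-7 term: -(40/6561)x - 1/1458
order-8 term: -5/19683
the series for exp((1/3)D) f terminates at order 8
exp((1/3)D) f = -(5/3)x^8 - (107/18)x^7 - (469/54)x^6 - (1613/162)x^5 - (4075/486)x^4 - (6365/1458)x^3 - (5707/4374)x^2 - (51325/26244)x - 46973/78732


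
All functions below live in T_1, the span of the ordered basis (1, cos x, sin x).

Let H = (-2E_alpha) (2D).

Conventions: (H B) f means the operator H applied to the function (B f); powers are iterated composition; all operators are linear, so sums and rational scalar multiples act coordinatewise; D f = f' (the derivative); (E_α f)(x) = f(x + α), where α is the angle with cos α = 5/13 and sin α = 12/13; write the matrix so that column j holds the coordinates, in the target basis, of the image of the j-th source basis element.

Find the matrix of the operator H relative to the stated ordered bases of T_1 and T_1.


image of 1: 0
image of cos x: (48/13)cos x + (20/13)sin x
image of sin x: -(20/13)cos x + (48/13)sin x
each image's coordinates form column j of the matrix

the matrix is [[0, 0, 0]; [0, 48/13, -20/13]; [0, 20/13, 48/13]] (rows listed top to bottom)


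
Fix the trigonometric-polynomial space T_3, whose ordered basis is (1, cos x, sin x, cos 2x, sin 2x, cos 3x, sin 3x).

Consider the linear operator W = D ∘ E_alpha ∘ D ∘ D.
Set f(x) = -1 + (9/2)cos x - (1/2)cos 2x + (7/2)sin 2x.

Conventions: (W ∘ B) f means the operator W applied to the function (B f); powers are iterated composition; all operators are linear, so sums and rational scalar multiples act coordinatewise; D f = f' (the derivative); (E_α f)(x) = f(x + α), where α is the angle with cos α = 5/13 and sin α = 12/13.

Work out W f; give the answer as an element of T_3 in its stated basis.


the image equals g(x) = (54/13)cos x + (45/26)sin x + (2852/169)cos 2x + (3836/169)sin 2x

D f = -(9/2)sin x + 7cos 2x + sin 2x
D D f = -(9/2)cos x + 2cos 2x - 14sin 2x
E_alpha D D f = -(45/26)cos x + (54/13)sin x - (1918/169)cos 2x + (1426/169)sin 2x
D (E_alpha ∘ D ∘ D) f = (54/13)cos x + (45/26)sin x + (2852/169)cos 2x + (3836/169)sin 2x


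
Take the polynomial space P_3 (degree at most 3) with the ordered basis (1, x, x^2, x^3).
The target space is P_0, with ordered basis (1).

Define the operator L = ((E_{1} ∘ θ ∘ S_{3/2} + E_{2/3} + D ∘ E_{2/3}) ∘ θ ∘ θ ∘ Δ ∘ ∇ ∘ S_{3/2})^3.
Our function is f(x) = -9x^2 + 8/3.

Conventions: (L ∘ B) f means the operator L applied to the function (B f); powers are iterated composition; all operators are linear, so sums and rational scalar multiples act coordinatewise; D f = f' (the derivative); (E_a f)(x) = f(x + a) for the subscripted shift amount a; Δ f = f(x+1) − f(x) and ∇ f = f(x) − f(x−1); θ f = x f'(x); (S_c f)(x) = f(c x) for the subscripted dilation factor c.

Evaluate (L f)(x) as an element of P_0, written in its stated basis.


S_{3/2} f = -(81/4)x^2 + 8/3
∇ S_{3/2} f = -(81/2)x + 81/4
Δ (∇ ∘ S_{3/2}) f = -81/2
θ Δ (∇ ∘ S_{3/2}) f = 0
θ (θ ∘ Δ ∘ ∇ ∘ S_{3/2}) f = 0
S_{3/2} θ (θ ∘ Δ ∘ ∇ ∘ S_{3/2}) f = 0
θ S_{3/2} θ (θ ∘ Δ ∘ ∇ ∘ S_{3/2}) f = 0
E_{1} θ S_{3/2} θ (θ ∘ Δ ∘ ∇ ∘ S_{3/2}) f = 0
E_{2/3} θ (θ ∘ Δ ∘ ∇ ∘ S_{3/2}) f = 0
E_{2/3} θ (θ ∘ Δ ∘ ∇ ∘ S_{3/2}) f = 0
D E_{2/3} θ (θ ∘ Δ ∘ ∇ ∘ S_{3/2}) f = 0
(E_{1} ∘ θ ∘ S_{3/2} + E_{2/3} + D ∘ E_{2/3}) θ (θ ∘ Δ ∘ ∇ ∘ S_{3/2}) f = 0
S_{3/2} ((E_{1} ∘ θ ∘ S_{3/2} + E_{2/3} + D ∘ E_{2/3}) ∘ θ ∘ θ ∘ Δ ∘ ∇ ∘ S_{3/2}) f = 0
∇ S_{3/2} ((E_{1} ∘ θ ∘ S_{3/2} + E_{2/3} + D ∘ E_{2/3}) ∘ θ ∘ θ ∘ Δ ∘ ∇ ∘ S_{3/2}) f = 0
Δ (∇ ∘ S_{3/2}) ((E_{1} ∘ θ ∘ S_{3/2} + E_{2/3} + D ∘ E_{2/3}) ∘ θ ∘ θ ∘ Δ ∘ ∇ ∘ S_{3/2}) f = 0
θ Δ (∇ ∘ S_{3/2}) ((E_{1} ∘ θ ∘ S_{3/2} + E_{2/3} + D ∘ E_{2/3}) ∘ θ ∘ θ ∘ Δ ∘ ∇ ∘ S_{3/2}) f = 0
θ (θ ∘ Δ ∘ ∇ ∘ S_{3/2}) ((E_{1} ∘ θ ∘ S_{3/2} + E_{2/3} + D ∘ E_{2/3}) ∘ θ ∘ θ ∘ Δ ∘ ∇ ∘ S_{3/2}) f = 0
S_{3/2} θ (θ ∘ Δ ∘ ∇ ∘ S_{3/2}) ((E_{1} ∘ θ ∘ S_{3/2} + E_{2/3} + D ∘ E_{2/3}) ∘ θ ∘ θ ∘ Δ ∘ ∇ ∘ S_{3/2}) f = 0
θ S_{3/2} θ (θ ∘ Δ ∘ ∇ ∘ S_{3/2}) ((E_{1} ∘ θ ∘ S_{3/2} + E_{2/3} + D ∘ E_{2/3}) ∘ θ ∘ θ ∘ Δ ∘ ∇ ∘ S_{3/2}) f = 0
E_{1} θ S_{3/2} θ (θ ∘ Δ ∘ ∇ ∘ S_{3/2}) ((E_{1} ∘ θ ∘ S_{3/2} + E_{2/3} + D ∘ E_{2/3}) ∘ θ ∘ θ ∘ Δ ∘ ∇ ∘ S_{3/2}) f = 0
E_{2/3} θ (θ ∘ Δ ∘ ∇ ∘ S_{3/2}) ((E_{1} ∘ θ ∘ S_{3/2} + E_{2/3} + D ∘ E_{2/3}) ∘ θ ∘ θ ∘ Δ ∘ ∇ ∘ S_{3/2}) f = 0
E_{2/3} θ (θ ∘ Δ ∘ ∇ ∘ S_{3/2}) ((E_{1} ∘ θ ∘ S_{3/2} + E_{2/3} + D ∘ E_{2/3}) ∘ θ ∘ θ ∘ Δ ∘ ∇ ∘ S_{3/2}) f = 0
D E_{2/3} θ (θ ∘ Δ ∘ ∇ ∘ S_{3/2}) ((E_{1} ∘ θ ∘ S_{3/2} + E_{2/3} + D ∘ E_{2/3}) ∘ θ ∘ θ ∘ Δ ∘ ∇ ∘ S_{3/2}) f = 0
(E_{1} ∘ θ ∘ S_{3/2} + E_{2/3} + D ∘ E_{2/3}) θ (θ ∘ Δ ∘ ∇ ∘ S_{3/2}) ((E_{1} ∘ θ ∘ S_{3/2} + E_{2/3} + D ∘ E_{2/3}) ∘ θ ∘ θ ∘ Δ ∘ ∇ ∘ S_{3/2}) f = 0
S_{3/2} ((E_{1} ∘ θ ∘ S_{3/2} + E_{2/3} + D ∘ E_{2/3}) ∘ θ ∘ θ ∘ Δ ∘ ∇ ∘ S_{3/2}) ((E_{1} ∘ θ ∘ S_{3/2} + E_{2/3} + D ∘ E_{2/3}) ∘ θ ∘ θ ∘ Δ ∘ ∇ ∘ S_{3/2}) f = 0
∇ S_{3/2} ((E_{1} ∘ θ ∘ S_{3/2} + E_{2/3} + D ∘ E_{2/3}) ∘ θ ∘ θ ∘ Δ ∘ ∇ ∘ S_{3/2}) ((E_{1} ∘ θ ∘ S_{3/2} + E_{2/3} + D ∘ E_{2/3}) ∘ θ ∘ θ ∘ Δ ∘ ∇ ∘ S_{3/2}) f = 0
Δ (∇ ∘ S_{3/2}) ((E_{1} ∘ θ ∘ S_{3/2} + E_{2/3} + D ∘ E_{2/3}) ∘ θ ∘ θ ∘ Δ ∘ ∇ ∘ S_{3/2}) ((E_{1} ∘ θ ∘ S_{3/2} + E_{2/3} + D ∘ E_{2/3}) ∘ θ ∘ θ ∘ Δ ∘ ∇ ∘ S_{3/2}) f = 0
θ Δ (∇ ∘ S_{3/2}) ((E_{1} ∘ θ ∘ S_{3/2} + E_{2/3} + D ∘ E_{2/3}) ∘ θ ∘ θ ∘ Δ ∘ ∇ ∘ S_{3/2}) ((E_{1} ∘ θ ∘ S_{3/2} + E_{2/3} + D ∘ E_{2/3}) ∘ θ ∘ θ ∘ Δ ∘ ∇ ∘ S_{3/2}) f = 0
θ (θ ∘ Δ ∘ ∇ ∘ S_{3/2}) ((E_{1} ∘ θ ∘ S_{3/2} + E_{2/3} + D ∘ E_{2/3}) ∘ θ ∘ θ ∘ Δ ∘ ∇ ∘ S_{3/2}) ((E_{1} ∘ θ ∘ S_{3/2} + E_{2/3} + D ∘ E_{2/3}) ∘ θ ∘ θ ∘ Δ ∘ ∇ ∘ S_{3/2}) f = 0
S_{3/2} θ (θ ∘ Δ ∘ ∇ ∘ S_{3/2}) ((E_{1} ∘ θ ∘ S_{3/2} + E_{2/3} + D ∘ E_{2/3}) ∘ θ ∘ θ ∘ Δ ∘ ∇ ∘ S_{3/2}) ((E_{1} ∘ θ ∘ S_{3/2} + E_{2/3} + D ∘ E_{2/3}) ∘ θ ∘ θ ∘ Δ ∘ ∇ ∘ S_{3/2}) f = 0
θ S_{3/2} θ (θ ∘ Δ ∘ ∇ ∘ S_{3/2}) ((E_{1} ∘ θ ∘ S_{3/2} + E_{2/3} + D ∘ E_{2/3}) ∘ θ ∘ θ ∘ Δ ∘ ∇ ∘ S_{3/2}) ((E_{1} ∘ θ ∘ S_{3/2} + E_{2/3} + D ∘ E_{2/3}) ∘ θ ∘ θ ∘ Δ ∘ ∇ ∘ S_{3/2}) f = 0
E_{1} θ S_{3/2} θ (θ ∘ Δ ∘ ∇ ∘ S_{3/2}) ((E_{1} ∘ θ ∘ S_{3/2} + E_{2/3} + D ∘ E_{2/3}) ∘ θ ∘ θ ∘ Δ ∘ ∇ ∘ S_{3/2}) ((E_{1} ∘ θ ∘ S_{3/2} + E_{2/3} + D ∘ E_{2/3}) ∘ θ ∘ θ ∘ Δ ∘ ∇ ∘ S_{3/2}) f = 0
E_{2/3} θ (θ ∘ Δ ∘ ∇ ∘ S_{3/2}) ((E_{1} ∘ θ ∘ S_{3/2} + E_{2/3} + D ∘ E_{2/3}) ∘ θ ∘ θ ∘ Δ ∘ ∇ ∘ S_{3/2}) ((E_{1} ∘ θ ∘ S_{3/2} + E_{2/3} + D ∘ E_{2/3}) ∘ θ ∘ θ ∘ Δ ∘ ∇ ∘ S_{3/2}) f = 0
E_{2/3} θ (θ ∘ Δ ∘ ∇ ∘ S_{3/2}) ((E_{1} ∘ θ ∘ S_{3/2} + E_{2/3} + D ∘ E_{2/3}) ∘ θ ∘ θ ∘ Δ ∘ ∇ ∘ S_{3/2}) ((E_{1} ∘ θ ∘ S_{3/2} + E_{2/3} + D ∘ E_{2/3}) ∘ θ ∘ θ ∘ Δ ∘ ∇ ∘ S_{3/2}) f = 0
D E_{2/3} θ (θ ∘ Δ ∘ ∇ ∘ S_{3/2}) ((E_{1} ∘ θ ∘ S_{3/2} + E_{2/3} + D ∘ E_{2/3}) ∘ θ ∘ θ ∘ Δ ∘ ∇ ∘ S_{3/2}) ((E_{1} ∘ θ ∘ S_{3/2} + E_{2/3} + D ∘ E_{2/3}) ∘ θ ∘ θ ∘ Δ ∘ ∇ ∘ S_{3/2}) f = 0
(E_{1} ∘ θ ∘ S_{3/2} + E_{2/3} + D ∘ E_{2/3}) θ (θ ∘ Δ ∘ ∇ ∘ S_{3/2}) ((E_{1} ∘ θ ∘ S_{3/2} + E_{2/3} + D ∘ E_{2/3}) ∘ θ ∘ θ ∘ Δ ∘ ∇ ∘ S_{3/2}) ((E_{1} ∘ θ ∘ S_{3/2} + E_{2/3} + D ∘ E_{2/3}) ∘ θ ∘ θ ∘ Δ ∘ ∇ ∘ S_{3/2}) f = 0

the image equals g(x) = 0


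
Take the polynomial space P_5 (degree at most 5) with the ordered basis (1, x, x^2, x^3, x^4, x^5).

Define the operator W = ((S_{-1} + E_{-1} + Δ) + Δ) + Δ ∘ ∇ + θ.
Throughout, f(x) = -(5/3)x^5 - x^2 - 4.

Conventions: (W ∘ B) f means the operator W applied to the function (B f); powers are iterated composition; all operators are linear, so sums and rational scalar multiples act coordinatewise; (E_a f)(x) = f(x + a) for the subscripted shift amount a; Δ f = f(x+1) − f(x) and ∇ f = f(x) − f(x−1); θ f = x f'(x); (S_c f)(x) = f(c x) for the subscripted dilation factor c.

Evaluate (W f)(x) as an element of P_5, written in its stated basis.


g(x) = -(25/3)x^5 - (25/3)x^4 - (250/3)x^3 - (62/3)x^2 - (131/3)x - 44/3

S_{-1} f = (5/3)x^5 - x^2 - 4
E_{-1} f = -(5/3)x^5 + (25/3)x^4 - (50/3)x^3 + (47/3)x^2 - (19/3)x - 10/3
Δ f = -(25/3)x^4 - (50/3)x^3 - (50/3)x^2 - (31/3)x - 8/3
(S_{-1} + E_{-1} + Δ) f = -(100/3)x^3 - 2x^2 - (50/3)x - 10
Δ f = -(25/3)x^4 - (50/3)x^3 - (50/3)x^2 - (31/3)x - 8/3
((S_{-1} + E_{-1} + Δ) + Δ) f = -(25/3)x^4 - 50x^3 - (56/3)x^2 - 27x - 38/3
∇ f = -(25/3)x^4 + (50/3)x^3 - (50/3)x^2 + (19/3)x - 2/3
Δ ∇ f = -(100/3)x^3 - (50/3)x - 2
θ f = -(25/3)x^5 - 2x^2
(((S_{-1} + E_{-1} + Δ) + Δ) + Δ ∘ ∇ + θ) f = -(25/3)x^5 - (25/3)x^4 - (250/3)x^3 - (62/3)x^2 - (131/3)x - 44/3


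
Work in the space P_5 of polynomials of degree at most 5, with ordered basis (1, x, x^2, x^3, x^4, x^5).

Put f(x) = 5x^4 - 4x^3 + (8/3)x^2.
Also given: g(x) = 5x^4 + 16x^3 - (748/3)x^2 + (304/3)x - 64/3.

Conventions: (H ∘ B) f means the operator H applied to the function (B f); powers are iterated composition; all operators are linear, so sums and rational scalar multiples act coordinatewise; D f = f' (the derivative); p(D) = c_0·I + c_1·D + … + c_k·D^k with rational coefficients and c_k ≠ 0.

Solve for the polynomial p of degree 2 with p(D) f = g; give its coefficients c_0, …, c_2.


c_0 = 1, c_1 = 1, c_2 = -4

D^0 f = 5x^4 - 4x^3 + (8/3)x^2
D^1 f = 20x^3 - 12x^2 + (16/3)x
D^2 f = 60x^2 - 24x + 16/3
matching coefficients of g against c_0 f + c_1 Df + … from the top degree down determines the c_i
solution: c_0 = 1, c_1 = 1, c_2 = -4


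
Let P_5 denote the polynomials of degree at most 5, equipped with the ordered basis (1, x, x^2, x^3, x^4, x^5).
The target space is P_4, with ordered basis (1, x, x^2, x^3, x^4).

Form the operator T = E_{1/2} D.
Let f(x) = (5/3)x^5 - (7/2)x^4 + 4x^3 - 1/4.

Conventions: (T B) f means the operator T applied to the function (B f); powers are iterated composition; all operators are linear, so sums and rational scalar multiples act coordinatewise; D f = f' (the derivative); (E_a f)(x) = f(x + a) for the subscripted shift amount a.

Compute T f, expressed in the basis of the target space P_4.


D f = (25/3)x^4 - 14x^3 + 12x^2
E_{1/2} D f = (25/3)x^4 + (8/3)x^3 + (7/2)x^2 + (17/3)x + 85/48

the result is g(x) = (25/3)x^4 + (8/3)x^3 + (7/2)x^2 + (17/3)x + 85/48


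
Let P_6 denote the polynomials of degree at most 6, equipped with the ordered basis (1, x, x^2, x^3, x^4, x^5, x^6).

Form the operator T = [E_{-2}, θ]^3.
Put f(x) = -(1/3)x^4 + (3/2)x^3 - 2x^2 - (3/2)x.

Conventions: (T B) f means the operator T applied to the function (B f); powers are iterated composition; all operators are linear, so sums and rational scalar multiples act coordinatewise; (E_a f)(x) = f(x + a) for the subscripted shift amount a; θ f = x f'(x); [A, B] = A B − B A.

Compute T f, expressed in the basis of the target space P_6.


θ f = -(4/3)x^4 + (9/2)x^3 - 4x^2 - (3/2)x
E_{-2} θ f = -(4/3)x^4 + (91/6)x^3 - 63x^2 + (667/6)x - 211/3
E_{-2} f = -(1/3)x^4 + (25/6)x^3 - 19x^2 + (211/6)x - 67/3
θ E_{-2} f = -(4/3)x^4 + (25/2)x^3 - 38x^2 + (211/6)x
[E_{-2}, θ] f = (8/3)x^3 - 25x^2 + 76x - 211/3
θ [E_{-2}, θ] f = 8x^3 - 50x^2 + 76x
E_{-2} θ [E_{-2}, θ] f = 8x^3 - 98x^2 + 372x - 416
E_{-2} [E_{-2}, θ] f = (8/3)x^3 - 41x^2 + 208x - 1031/3
θ E_{-2} [E_{-2}, θ] f = 8x^3 - 82x^2 + 208x
[E_{-2}, θ] [E_{-2}, θ] f = -16x^2 + 164x - 416
θ [E_{-2}, θ] [E_{-2}, θ] f = -32x^2 + 164x
E_{-2} θ [E_{-2}, θ] [E_{-2}, θ] f = -32x^2 + 292x - 456
E_{-2} [E_{-2}, θ] [E_{-2}, θ] f = -16x^2 + 228x - 808
θ E_{-2} [E_{-2}, θ] [E_{-2}, θ] f = -32x^2 + 228x
[E_{-2}, θ] [E_{-2}, θ] [E_{-2}, θ] f = 64x - 456

g(x) = 64x - 456


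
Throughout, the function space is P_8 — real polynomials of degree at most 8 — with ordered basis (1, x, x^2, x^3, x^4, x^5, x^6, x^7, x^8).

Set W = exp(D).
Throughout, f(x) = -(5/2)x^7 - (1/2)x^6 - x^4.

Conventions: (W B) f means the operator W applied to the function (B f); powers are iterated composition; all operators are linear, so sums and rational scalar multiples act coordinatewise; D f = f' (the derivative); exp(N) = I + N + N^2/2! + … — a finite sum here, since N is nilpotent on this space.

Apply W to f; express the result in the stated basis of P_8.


the result is g(x) = -(5/2)x^7 - 18x^6 - (111/2)x^5 - 96x^4 - (203/2)x^3 - 66x^2 - (49/2)x - 4

order-1 term: -(35/2)x^6 - 3x^5 - 4x^3
order-2 term: -(105/2)x^5 - (15/2)x^4 - 6x^2
order-3 term: -(175/2)x^4 - 10x^3 - 4x
order-4 term: -(175/2)x^3 - (15/2)x^2 - 1
order-5 term: -(105/2)x^2 - 3x
order-6 term: -(35/2)x - 1/2
order-7 term: -5/2
the series for exp(D) f terminates at order 7
exp(D) f = -(5/2)x^7 - 18x^6 - (111/2)x^5 - 96x^4 - (203/2)x^3 - 66x^2 - (49/2)x - 4
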